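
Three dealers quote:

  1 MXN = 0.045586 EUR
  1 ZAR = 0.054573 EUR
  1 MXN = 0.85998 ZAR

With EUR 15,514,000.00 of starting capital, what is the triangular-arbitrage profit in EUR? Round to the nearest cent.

Profitable loop is EUR → MXN → ZAR → EUR:
EUR 15,514,000.00 ÷ 0.045586 = MXN 340,323,783.62
MXN 340,323,783.62 × 0.85998 = ZAR 292,671,647.44
ZAR 292,671,647.44 × 0.054573 = EUR 15,971,969.82
Profit = EUR 15,971,969.82 − EUR 15,514,000.00

Profit: EUR 457,969.82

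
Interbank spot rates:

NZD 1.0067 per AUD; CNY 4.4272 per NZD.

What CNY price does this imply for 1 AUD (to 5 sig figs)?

1 AUD × 1.0067 = 1.0067 NZD
1.0067 NZD × 4.4272 = 4.45686 CNY

AUD/CNY = 4.4569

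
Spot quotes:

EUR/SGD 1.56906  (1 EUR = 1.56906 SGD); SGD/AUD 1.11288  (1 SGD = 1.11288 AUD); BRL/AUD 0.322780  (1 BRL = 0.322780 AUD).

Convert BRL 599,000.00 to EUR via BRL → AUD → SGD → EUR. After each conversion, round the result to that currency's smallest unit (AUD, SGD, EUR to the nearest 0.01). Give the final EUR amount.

EUR 110,724.96

BRL 599,000.00 × 0.322780 = AUD 193,345.22
AUD 193,345.22 ÷ 1.11288 = SGD 173,734.11
SGD 173,734.11 ÷ 1.56906 = EUR 110,724.96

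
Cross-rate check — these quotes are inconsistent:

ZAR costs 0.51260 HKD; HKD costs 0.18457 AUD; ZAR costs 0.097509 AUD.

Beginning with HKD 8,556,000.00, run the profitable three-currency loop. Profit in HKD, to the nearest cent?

Profit: HKD 262,115.12

Profitable loop is HKD → ZAR → AUD → HKD:
HKD 8,556,000.00 ÷ 0.51260 = ZAR 16,691,377.29
ZAR 16,691,377.29 × 0.097509 = AUD 1,627,559.51
AUD 1,627,559.51 ÷ 0.18457 = HKD 8,818,115.12
Profit = HKD 8,818,115.12 − HKD 8,556,000.00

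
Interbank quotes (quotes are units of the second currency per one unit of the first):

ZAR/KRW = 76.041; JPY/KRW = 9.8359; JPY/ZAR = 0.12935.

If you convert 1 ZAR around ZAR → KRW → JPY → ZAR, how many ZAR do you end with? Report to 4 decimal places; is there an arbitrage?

1.0000 (no arbitrage)

Around ZAR → KRW → JPY → ZAR: 1 × 76.041 ÷ 9.8359 × 0.12935 = 1.000000
Product ≈ 1 (deviation 0.000%, within rounding noise).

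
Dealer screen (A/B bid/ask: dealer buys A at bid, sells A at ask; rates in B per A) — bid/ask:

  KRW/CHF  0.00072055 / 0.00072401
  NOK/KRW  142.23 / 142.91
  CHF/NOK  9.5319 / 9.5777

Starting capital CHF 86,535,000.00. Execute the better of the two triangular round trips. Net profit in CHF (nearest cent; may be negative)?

Best loop CHF → KRW → NOK → CHF:
CHF 86,535,000.00 ÷ 0.00072401 (buy KRW at ask) = KRW 119,521,829,809
KRW 119,521,829,809 ÷ 142.91 (buy NOK at ask) = NOK 836,343,361.62
NOK 836,343,361.62 ÷ 9.5777 (buy CHF at ask) = CHF 87,321,941.76

Net profit: CHF 786,941.76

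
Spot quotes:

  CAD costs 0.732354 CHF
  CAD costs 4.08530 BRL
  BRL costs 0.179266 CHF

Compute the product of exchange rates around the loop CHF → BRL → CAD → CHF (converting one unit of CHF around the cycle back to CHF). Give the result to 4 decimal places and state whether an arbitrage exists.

Around CHF → BRL → CAD → CHF: 1 ÷ 0.179266 ÷ 4.08530 × 0.732354 = 0.999998
Product ≈ 1 (deviation 0.000%, within rounding noise).

1.0000 (no arbitrage)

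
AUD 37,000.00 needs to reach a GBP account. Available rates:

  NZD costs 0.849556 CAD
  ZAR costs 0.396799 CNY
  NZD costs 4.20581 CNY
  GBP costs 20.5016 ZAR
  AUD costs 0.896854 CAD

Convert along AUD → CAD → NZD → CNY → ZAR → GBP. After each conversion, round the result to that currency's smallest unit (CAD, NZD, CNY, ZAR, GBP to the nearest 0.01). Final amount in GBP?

AUD 37,000.00 × 0.896854 = CAD 33,183.60
CAD 33,183.60 ÷ 0.849556 = NZD 39,059.93
NZD 39,059.93 × 4.20581 = CNY 164,278.64
CNY 164,278.64 ÷ 0.396799 = ZAR 414,009.71
ZAR 414,009.71 ÷ 20.5016 = GBP 20,194.02

GBP 20,194.02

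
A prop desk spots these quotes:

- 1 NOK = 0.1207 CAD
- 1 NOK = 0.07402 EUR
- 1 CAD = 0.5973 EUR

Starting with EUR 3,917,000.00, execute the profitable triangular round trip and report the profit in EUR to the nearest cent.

Profit: EUR 104,637.00

Profitable loop is EUR → CAD → NOK → EUR:
EUR 3,917,000.00 ÷ 0.5973 = CAD 6,557,843.63
CAD 6,557,843.63 ÷ 0.1207 = NOK 54,331,761.64
NOK 54,331,761.64 × 0.07402 = EUR 4,021,637.00
Profit = EUR 4,021,637.00 − EUR 3,917,000.00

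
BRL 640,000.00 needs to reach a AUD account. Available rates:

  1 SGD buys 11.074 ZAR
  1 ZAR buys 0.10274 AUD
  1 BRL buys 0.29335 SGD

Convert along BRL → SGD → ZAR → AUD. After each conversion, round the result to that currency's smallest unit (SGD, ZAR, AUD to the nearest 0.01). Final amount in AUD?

BRL 640,000.00 × 0.29335 = SGD 187,744.00
SGD 187,744.00 × 11.074 = ZAR 2,079,077.06
ZAR 2,079,077.06 × 0.10274 = AUD 213,604.38

AUD 213,604.38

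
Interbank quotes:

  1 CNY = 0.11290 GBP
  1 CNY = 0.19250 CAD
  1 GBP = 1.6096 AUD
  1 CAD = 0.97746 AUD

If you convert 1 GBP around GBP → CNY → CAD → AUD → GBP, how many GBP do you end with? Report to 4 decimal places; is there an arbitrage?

1.0354 (arbitrage exists)

Around GBP → CNY → CAD → AUD → GBP: 1 ÷ 0.11290 × 0.19250 × 0.97746 ÷ 1.6096 = 1.035423
Product > 1; profitable direction is GBP → CNY → CAD → AUD → GBP.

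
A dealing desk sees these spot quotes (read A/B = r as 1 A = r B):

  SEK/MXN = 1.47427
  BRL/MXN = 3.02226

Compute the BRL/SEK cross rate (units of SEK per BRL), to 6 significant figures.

BRL/SEK = 2.05000

1 BRL × 3.02226 = 3.02226 MXN
3.02226 MXN ÷ 1.47427 = 2.05 SEK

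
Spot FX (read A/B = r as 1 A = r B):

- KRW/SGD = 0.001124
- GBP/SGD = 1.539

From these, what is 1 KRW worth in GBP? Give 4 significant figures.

KRW/GBP = 0.0007303

1 KRW × 0.001124 = 0.001124 SGD
0.001124 SGD ÷ 1.539 = 0.000730344 GBP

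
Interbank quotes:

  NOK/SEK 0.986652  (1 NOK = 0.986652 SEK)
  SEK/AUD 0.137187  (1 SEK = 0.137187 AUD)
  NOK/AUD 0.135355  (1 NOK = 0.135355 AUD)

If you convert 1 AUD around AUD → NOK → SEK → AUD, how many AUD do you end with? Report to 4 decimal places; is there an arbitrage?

1.0000 (no arbitrage)

Around AUD → NOK → SEK → AUD: 1 ÷ 0.135355 × 0.986652 × 0.137187 = 1.000006
Product ≈ 1 (deviation 0.001%, within rounding noise).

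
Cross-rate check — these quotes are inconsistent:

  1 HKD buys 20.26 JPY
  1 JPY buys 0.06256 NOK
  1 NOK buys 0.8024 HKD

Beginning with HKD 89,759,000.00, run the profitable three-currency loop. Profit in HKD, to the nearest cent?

Profitable loop is HKD → JPY → NOK → HKD:
HKD 89,759,000.00 × 20.26 = JPY 1,818,517,340
JPY 1,818,517,340 × 0.06256 = NOK 113,766,444.79
NOK 113,766,444.79 × 0.8024 = HKD 91,286,195.30
Profit = HKD 91,286,195.30 − HKD 89,759,000.00

Profit: HKD 1,527,195.30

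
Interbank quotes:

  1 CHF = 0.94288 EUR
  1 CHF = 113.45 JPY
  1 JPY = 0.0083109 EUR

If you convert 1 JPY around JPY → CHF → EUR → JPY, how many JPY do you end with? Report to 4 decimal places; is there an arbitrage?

Around JPY → CHF → EUR → JPY: 1 ÷ 113.45 × 0.94288 ÷ 0.0083109 = 1.000009
Product ≈ 1 (deviation 0.001%, within rounding noise).

1.0000 (no arbitrage)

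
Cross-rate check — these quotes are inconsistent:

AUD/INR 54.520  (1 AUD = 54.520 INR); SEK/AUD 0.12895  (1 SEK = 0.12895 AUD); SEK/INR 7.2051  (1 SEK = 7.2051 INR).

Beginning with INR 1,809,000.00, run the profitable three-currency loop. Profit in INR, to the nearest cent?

Profitable loop is INR → AUD → SEK → INR:
INR 1,809,000.00 ÷ 54.520 = AUD 33,180.48
AUD 33,180.48 ÷ 0.12895 = SEK 257,312.79
SEK 257,312.79 × 7.2051 = INR 1,853,964.38
Profit = INR 1,853,964.38 − INR 1,809,000.00

Profit: INR 44,964.38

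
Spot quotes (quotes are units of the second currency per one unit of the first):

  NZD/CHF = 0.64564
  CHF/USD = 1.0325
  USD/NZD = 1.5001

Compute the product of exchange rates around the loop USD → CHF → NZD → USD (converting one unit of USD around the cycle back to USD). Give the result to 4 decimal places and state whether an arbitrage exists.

1.0000 (no arbitrage)

Around USD → CHF → NZD → USD: 1 ÷ 1.0325 ÷ 0.64564 ÷ 1.5001 = 0.999998
Product ≈ 1 (deviation 0.000%, within rounding noise).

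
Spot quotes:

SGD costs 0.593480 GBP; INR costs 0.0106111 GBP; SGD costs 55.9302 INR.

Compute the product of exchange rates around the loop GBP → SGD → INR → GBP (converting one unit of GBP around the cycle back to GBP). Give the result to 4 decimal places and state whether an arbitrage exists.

Around GBP → SGD → INR → GBP: 1 ÷ 0.593480 × 55.9302 × 0.0106111 = 1.000002
Product ≈ 1 (deviation 0.000%, within rounding noise).

1.0000 (no arbitrage)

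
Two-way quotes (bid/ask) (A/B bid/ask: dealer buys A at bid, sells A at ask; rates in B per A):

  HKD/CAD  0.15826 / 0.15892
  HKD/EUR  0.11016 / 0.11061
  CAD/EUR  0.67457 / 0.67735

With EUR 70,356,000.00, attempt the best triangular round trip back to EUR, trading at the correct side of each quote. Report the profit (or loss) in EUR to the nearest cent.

Net profit: EUR 1,644,145.81

Best loop EUR → CAD → HKD → EUR:
EUR 70,356,000.00 ÷ 0.67735 (buy CAD at ask) = CAD 103,869,491.40
CAD 103,869,491.40 ÷ 0.15892 (buy HKD at ask) = HKD 653,596,094.89
HKD 653,596,094.89 × 0.11016 (sell HKD at bid) = EUR 72,000,145.81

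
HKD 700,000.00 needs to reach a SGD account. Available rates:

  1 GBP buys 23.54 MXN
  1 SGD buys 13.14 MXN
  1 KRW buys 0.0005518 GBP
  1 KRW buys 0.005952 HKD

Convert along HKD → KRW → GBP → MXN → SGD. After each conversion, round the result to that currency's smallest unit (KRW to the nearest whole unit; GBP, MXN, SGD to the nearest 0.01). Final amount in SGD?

HKD 700,000.00 ÷ 0.005952 = KRW 117,607,527
KRW 117,607,527 × 0.0005518 = GBP 64,895.83
GBP 64,895.83 × 23.54 = MXN 1,527,647.84
MXN 1,527,647.84 ÷ 13.14 = SGD 116,259.35

SGD 116,259.35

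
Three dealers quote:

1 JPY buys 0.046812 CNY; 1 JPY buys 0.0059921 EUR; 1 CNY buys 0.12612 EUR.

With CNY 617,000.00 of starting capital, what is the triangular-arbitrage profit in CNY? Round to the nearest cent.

Profitable loop is CNY → JPY → EUR → CNY:
CNY 617,000.00 ÷ 0.046812 = JPY 13,180,381
JPY 13,180,381 × 0.0059921 = EUR 78,978.16
EUR 78,978.16 ÷ 0.12612 = CNY 626,214.41
Profit = CNY 626,214.41 − CNY 617,000.00

Profit: CNY 9,214.41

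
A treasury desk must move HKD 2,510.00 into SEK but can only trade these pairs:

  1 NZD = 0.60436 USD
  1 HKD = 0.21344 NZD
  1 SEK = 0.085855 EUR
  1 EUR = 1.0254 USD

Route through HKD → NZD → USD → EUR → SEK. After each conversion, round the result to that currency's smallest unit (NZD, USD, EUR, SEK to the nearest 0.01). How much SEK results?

HKD 2,510.00 × 0.21344 = NZD 535.73
NZD 535.73 × 0.60436 = USD 323.77
USD 323.77 ÷ 1.0254 = EUR 315.75
EUR 315.75 ÷ 0.085855 = SEK 3,677.71

SEK 3,677.71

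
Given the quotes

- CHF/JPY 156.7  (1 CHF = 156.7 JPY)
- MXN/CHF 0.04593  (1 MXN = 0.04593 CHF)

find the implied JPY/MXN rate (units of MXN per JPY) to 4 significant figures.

1 JPY ÷ 156.7 = 0.00638162 CHF
0.00638162 CHF ÷ 0.04593 = 0.138942 MXN

JPY/MXN = 0.1389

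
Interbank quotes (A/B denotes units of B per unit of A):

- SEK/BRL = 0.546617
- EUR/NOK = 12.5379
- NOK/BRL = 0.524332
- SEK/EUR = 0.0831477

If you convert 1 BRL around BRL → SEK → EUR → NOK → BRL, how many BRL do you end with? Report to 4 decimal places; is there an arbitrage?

1.0000 (no arbitrage)

Around BRL → SEK → EUR → NOK → BRL: 1 ÷ 0.546617 × 0.0831477 × 12.5379 × 0.524332 = 0.999996
Product ≈ 1 (deviation 0.000%, within rounding noise).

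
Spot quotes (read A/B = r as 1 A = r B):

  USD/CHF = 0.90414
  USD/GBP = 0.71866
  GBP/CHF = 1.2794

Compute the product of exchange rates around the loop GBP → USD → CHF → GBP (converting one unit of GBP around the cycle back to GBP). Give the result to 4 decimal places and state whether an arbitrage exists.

0.9833 (arbitrage exists)

Around GBP → USD → CHF → GBP: 1 ÷ 0.71866 × 0.90414 ÷ 1.2794 = 0.983345
Product < 1; profitable direction is GBP → CHF → USD → GBP.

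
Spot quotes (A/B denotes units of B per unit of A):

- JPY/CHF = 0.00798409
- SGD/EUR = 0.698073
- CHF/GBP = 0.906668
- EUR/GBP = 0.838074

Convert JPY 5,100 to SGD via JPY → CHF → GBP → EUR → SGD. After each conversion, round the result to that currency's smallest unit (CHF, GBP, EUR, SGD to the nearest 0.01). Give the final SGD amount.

SGD 63.10

JPY 5,100 × 0.00798409 = CHF 40.72
CHF 40.72 × 0.906668 = GBP 36.92
GBP 36.92 ÷ 0.838074 = EUR 44.05
EUR 44.05 ÷ 0.698073 = SGD 63.10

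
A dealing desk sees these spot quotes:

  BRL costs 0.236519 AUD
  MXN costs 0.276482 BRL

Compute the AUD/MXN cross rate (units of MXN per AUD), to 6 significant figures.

1 AUD ÷ 0.236519 = 4.22799 BRL
4.22799 BRL ÷ 0.276482 = 15.2921 MXN

AUD/MXN = 15.2921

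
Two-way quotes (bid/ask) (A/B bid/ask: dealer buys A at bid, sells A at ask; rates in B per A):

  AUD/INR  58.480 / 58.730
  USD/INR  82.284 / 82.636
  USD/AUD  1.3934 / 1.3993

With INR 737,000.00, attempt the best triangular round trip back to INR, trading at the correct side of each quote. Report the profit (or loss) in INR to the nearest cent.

Best loop INR → AUD → USD → INR:
INR 737,000.00 ÷ 58.730 (buy AUD at ask) = AUD 12,548.95
AUD 12,548.95 ÷ 1.3993 (buy USD at ask) = USD 8,968.02
USD 8,968.02 × 82.284 (sell USD at bid) = INR 737,924.70

Net profit: INR 924.70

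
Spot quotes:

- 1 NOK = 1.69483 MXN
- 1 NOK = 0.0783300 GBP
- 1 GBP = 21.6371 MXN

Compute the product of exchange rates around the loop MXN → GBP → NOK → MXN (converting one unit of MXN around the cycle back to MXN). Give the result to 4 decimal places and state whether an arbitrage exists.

1.0000 (no arbitrage)

Around MXN → GBP → NOK → MXN: 1 ÷ 21.6371 ÷ 0.0783300 × 1.69483 = 0.999998
Product ≈ 1 (deviation 0.000%, within rounding noise).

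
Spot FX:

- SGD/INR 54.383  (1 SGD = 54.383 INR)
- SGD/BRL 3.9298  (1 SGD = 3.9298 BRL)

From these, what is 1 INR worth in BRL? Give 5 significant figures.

INR/BRL = 0.072262

1 INR ÷ 54.383 = 0.0183881 SGD
0.0183881 SGD × 3.9298 = 0.0722616 BRL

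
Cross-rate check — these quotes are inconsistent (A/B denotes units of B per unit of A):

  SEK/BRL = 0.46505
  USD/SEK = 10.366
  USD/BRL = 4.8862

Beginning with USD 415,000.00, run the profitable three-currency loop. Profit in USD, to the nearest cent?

Profit: USD 5,637.98

Profitable loop is USD → BRL → SEK → USD:
USD 415,000.00 × 4.8862 = BRL 2,027,773.00
BRL 2,027,773.00 ÷ 0.46505 = SEK 4,360,333.30
SEK 4,360,333.30 ÷ 10.366 = USD 420,637.98
Profit = USD 420,637.98 − USD 415,000.00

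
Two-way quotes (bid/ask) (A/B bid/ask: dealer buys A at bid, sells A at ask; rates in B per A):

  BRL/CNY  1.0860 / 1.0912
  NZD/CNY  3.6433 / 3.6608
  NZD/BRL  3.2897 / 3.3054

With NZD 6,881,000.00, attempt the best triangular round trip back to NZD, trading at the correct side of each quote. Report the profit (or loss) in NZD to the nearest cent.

Net profit: NZD 69,533.03

Best loop NZD → CNY → BRL → NZD:
NZD 6,881,000.00 × 3.6433 (sell NZD at bid) = CNY 25,069,547.30
CNY 25,069,547.30 ÷ 1.0912 (buy BRL at ask) = BRL 22,974,291.88
BRL 22,974,291.88 ÷ 3.3054 (buy NZD at ask) = NZD 6,950,533.03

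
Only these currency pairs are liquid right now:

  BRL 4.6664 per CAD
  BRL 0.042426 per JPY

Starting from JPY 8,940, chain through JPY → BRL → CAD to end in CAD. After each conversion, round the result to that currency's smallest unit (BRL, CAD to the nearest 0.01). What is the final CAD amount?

JPY 8,940 × 0.042426 = BRL 379.29
BRL 379.29 ÷ 4.6664 = CAD 81.28

CAD 81.28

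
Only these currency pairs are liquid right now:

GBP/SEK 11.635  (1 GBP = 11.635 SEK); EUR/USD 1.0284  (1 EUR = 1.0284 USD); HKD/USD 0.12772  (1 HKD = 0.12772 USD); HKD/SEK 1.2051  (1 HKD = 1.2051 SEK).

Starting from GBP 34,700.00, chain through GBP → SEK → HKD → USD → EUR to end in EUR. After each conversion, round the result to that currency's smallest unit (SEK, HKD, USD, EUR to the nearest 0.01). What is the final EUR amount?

EUR 41,607.30

GBP 34,700.00 × 11.635 = SEK 403,734.50
SEK 403,734.50 ÷ 1.2051 = HKD 335,021.57
HKD 335,021.57 × 0.12772 = USD 42,788.95
USD 42,788.95 ÷ 1.0284 = EUR 41,607.30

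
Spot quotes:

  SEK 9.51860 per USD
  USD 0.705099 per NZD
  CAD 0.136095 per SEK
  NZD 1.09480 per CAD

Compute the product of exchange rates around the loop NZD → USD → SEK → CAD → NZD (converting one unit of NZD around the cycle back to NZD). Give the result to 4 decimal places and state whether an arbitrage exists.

1.0000 (no arbitrage)

Around NZD → USD → SEK → CAD → NZD: 1 × 0.705099 × 9.51860 × 0.136095 × 1.09480 = 1.000000
Product ≈ 1 (deviation 0.000%, within rounding noise).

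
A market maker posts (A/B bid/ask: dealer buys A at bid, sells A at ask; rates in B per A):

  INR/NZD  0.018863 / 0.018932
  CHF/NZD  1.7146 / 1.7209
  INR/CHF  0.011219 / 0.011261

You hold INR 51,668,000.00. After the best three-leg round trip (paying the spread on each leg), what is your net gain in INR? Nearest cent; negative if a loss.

Net profit: INR 829,923.12

Best loop INR → CHF → NZD → INR:
INR 51,668,000.00 × 0.011219 (sell INR at bid) = CHF 579,663.29
CHF 579,663.29 × 1.7146 (sell CHF at bid) = NZD 993,890.68
NZD 993,890.68 ÷ 0.018932 (buy INR at ask) = INR 52,497,923.12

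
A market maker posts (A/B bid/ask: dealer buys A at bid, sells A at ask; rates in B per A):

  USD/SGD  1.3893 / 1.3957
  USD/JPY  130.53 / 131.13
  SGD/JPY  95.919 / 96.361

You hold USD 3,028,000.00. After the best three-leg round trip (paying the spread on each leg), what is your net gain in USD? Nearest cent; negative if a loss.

Best loop USD → SGD → JPY → USD:
USD 3,028,000.00 × 1.3893 (sell USD at bid) = SGD 4,206,800.40
SGD 4,206,800.40 × 95.919 (sell SGD at bid) = JPY 403,512,088
JPY 403,512,088 ÷ 131.13 (buy USD at ask) = USD 3,077,191.24

Net profit: USD 49,191.24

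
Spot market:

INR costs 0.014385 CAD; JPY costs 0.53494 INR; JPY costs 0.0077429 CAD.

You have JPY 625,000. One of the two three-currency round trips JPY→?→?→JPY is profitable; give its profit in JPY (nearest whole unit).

Profitable loop is JPY → CAD → INR → JPY:
JPY 625,000 × 0.0077429 = CAD 4,839.31
CAD 4,839.31 ÷ 0.014385 = INR 336,413.80
INR 336,413.80 ÷ 0.53494 = JPY 628,881
Profit = JPY 628,881 − JPY 625,000

Profit: JPY 3,881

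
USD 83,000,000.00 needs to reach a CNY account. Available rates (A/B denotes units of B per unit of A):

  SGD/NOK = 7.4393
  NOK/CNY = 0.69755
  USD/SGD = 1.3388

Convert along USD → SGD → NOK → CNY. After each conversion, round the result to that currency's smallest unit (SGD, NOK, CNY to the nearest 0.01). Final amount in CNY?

USD 83,000,000.00 × 1.3388 = SGD 111,120,400.00
SGD 111,120,400.00 × 7.4393 = NOK 826,657,991.72
NOK 826,657,991.72 × 0.69755 = CNY 576,635,282.12

CNY 576,635,282.12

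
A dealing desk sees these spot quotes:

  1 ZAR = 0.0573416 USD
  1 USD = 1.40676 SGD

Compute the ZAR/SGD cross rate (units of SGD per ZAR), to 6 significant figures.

1 ZAR × 0.0573416 = 0.0573416 USD
0.0573416 USD × 1.40676 = 0.0806659 SGD

ZAR/SGD = 0.0806659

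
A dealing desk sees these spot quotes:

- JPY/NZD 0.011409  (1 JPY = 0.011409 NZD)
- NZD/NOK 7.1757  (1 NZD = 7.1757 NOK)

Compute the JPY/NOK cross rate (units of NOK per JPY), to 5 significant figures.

JPY/NOK = 0.081868

1 JPY × 0.011409 = 0.011409 NZD
0.011409 NZD × 7.1757 = 0.0818676 NOK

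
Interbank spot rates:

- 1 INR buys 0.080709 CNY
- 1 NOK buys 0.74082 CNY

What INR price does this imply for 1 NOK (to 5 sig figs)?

NOK/INR = 9.1789

1 NOK × 0.74082 = 0.74082 CNY
0.74082 CNY ÷ 0.080709 = 9.1789 INR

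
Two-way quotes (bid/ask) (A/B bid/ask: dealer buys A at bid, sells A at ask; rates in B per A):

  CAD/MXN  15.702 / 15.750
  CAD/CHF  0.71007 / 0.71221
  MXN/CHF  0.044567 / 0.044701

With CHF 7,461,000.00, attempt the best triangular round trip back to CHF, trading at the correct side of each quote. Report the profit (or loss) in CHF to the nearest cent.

Net profit: CHF 63,894.36

Best loop CHF → MXN → CAD → CHF:
CHF 7,461,000.00 ÷ 0.044701 (buy MXN at ask) = MXN 166,909,017.70
MXN 166,909,017.70 ÷ 15.750 (buy CAD at ask) = CAD 10,597,397.95
CAD 10,597,397.95 × 0.71007 (sell CAD at bid) = CHF 7,524,894.36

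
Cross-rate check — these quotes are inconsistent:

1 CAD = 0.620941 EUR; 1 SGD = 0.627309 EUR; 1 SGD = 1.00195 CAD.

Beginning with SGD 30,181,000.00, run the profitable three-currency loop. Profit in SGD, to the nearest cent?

Profitable loop is SGD → EUR → CAD → SGD:
SGD 30,181,000.00 × 0.627309 = EUR 18,932,812.93
EUR 18,932,812.93 ÷ 0.620941 = CAD 30,490,518.31
CAD 30,490,518.31 ÷ 1.00195 = SGD 30,431,177.51
Profit = SGD 30,431,177.51 − SGD 30,181,000.00

Profit: SGD 250,177.51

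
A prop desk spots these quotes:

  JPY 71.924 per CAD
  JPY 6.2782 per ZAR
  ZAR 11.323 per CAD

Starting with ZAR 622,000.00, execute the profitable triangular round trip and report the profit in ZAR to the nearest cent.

Profitable loop is ZAR → CAD → JPY → ZAR:
ZAR 622,000.00 ÷ 11.323 = CAD 54,932.44
CAD 54,932.44 × 71.924 = JPY 3,950,961
JPY 3,950,961 ÷ 6.2782 = ZAR 629,314.25
Profit = ZAR 629,314.25 − ZAR 622,000.00

Profit: ZAR 7,314.25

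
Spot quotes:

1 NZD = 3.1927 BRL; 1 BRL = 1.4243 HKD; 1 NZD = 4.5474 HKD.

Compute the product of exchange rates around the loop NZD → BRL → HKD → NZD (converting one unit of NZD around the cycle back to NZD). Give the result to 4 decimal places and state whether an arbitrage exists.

Around NZD → BRL → HKD → NZD: 1 × 3.1927 × 1.4243 ÷ 4.5474 = 0.999992
Product ≈ 1 (deviation 0.001%, within rounding noise).

1.0000 (no arbitrage)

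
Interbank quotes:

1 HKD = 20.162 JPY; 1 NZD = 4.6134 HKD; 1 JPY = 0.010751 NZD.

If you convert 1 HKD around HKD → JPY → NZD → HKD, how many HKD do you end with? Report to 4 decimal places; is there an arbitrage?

1.0000 (no arbitrage)

Around HKD → JPY → NZD → HKD: 1 × 20.162 × 0.010751 × 4.6134 = 1.000008
Product ≈ 1 (deviation 0.001%, within rounding noise).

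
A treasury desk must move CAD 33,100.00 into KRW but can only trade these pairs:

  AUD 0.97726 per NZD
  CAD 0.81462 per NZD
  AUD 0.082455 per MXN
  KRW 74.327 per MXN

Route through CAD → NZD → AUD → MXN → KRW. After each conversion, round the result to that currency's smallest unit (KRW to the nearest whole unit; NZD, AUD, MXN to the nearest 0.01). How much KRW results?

KRW 35,794,200

CAD 33,100.00 ÷ 0.81462 = NZD 40,632.44
NZD 40,632.44 × 0.97726 = AUD 39,708.46
AUD 39,708.46 ÷ 0.082455 = MXN 481,577.35
MXN 481,577.35 × 74.327 = KRW 35,794,200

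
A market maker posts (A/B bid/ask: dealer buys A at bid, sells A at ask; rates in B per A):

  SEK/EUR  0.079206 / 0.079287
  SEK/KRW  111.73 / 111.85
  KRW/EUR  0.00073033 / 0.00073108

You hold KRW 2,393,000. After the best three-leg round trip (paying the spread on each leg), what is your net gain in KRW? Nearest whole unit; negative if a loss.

Best loop KRW → EUR → SEK → KRW:
KRW 2,393,000 × 0.00073033 (sell KRW at bid) = EUR 1,747.68
EUR 1,747.68 ÷ 0.079287 (buy SEK at ask) = SEK 22,042.45
SEK 22,042.45 × 111.73 (sell SEK at bid) = KRW 2,462,803

Net profit: KRW 69,803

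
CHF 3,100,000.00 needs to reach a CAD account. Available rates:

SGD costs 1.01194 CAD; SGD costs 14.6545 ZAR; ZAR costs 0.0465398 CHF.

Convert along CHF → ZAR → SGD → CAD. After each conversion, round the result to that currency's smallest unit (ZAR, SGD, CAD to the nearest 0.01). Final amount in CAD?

CAD 4,599,609.25

CHF 3,100,000.00 ÷ 0.0465398 = ZAR 66,609,654.53
ZAR 66,609,654.53 ÷ 14.6545 = SGD 4,545,337.92
SGD 4,545,337.92 × 1.01194 = CAD 4,599,609.25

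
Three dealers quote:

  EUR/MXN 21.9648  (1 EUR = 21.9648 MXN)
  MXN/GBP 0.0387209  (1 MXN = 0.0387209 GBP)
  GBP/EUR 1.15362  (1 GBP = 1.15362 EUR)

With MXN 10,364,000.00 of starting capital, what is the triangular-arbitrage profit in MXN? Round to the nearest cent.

Profit: MXN 199,113.14

Profitable loop is MXN → EUR → GBP → MXN:
MXN 10,364,000.00 ÷ 21.9648 = EUR 471,845.86
EUR 471,845.86 ÷ 1.15362 = GBP 409,013.25
GBP 409,013.25 ÷ 0.0387209 = MXN 10,563,113.14
Profit = MXN 10,563,113.14 − MXN 10,364,000.00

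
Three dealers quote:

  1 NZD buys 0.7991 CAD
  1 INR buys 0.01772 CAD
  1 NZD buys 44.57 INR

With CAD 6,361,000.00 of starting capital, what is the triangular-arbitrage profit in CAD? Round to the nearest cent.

Profit: CAD 75,061.34

Profitable loop is CAD → INR → NZD → CAD:
CAD 6,361,000.00 ÷ 0.01772 = INR 358,972,911.96
INR 358,972,911.96 ÷ 44.57 = NZD 8,054,137.58
NZD 8,054,137.58 × 0.7991 = CAD 6,436,061.34
Profit = CAD 6,436,061.34 − CAD 6,361,000.00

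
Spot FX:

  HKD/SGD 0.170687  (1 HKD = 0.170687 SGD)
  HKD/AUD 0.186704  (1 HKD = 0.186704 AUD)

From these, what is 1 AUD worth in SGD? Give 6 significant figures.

1 AUD ÷ 0.186704 = 5.35607 HKD
5.35607 HKD × 0.170687 = 0.914212 SGD

AUD/SGD = 0.914212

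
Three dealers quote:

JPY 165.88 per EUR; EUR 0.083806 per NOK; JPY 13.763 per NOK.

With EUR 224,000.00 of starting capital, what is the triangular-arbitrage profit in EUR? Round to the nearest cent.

Profit: EUR 2,258.05

Profitable loop is EUR → JPY → NOK → EUR:
EUR 224,000.00 × 165.88 = JPY 37,157,120
JPY 37,157,120 ÷ 13.763 = NOK 2,699,783.48
NOK 2,699,783.48 × 0.083806 = EUR 226,258.05
Profit = EUR 226,258.05 − EUR 224,000.00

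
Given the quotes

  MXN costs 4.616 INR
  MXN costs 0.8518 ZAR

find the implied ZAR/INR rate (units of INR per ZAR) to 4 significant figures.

1 ZAR ÷ 0.8518 = 1.17398 MXN
1.17398 MXN × 4.616 = 5.41911 INR

ZAR/INR = 5.419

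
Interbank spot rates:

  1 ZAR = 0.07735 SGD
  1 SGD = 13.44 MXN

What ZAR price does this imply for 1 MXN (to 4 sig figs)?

MXN/ZAR = 0.9619

1 MXN ÷ 13.44 = 0.0744048 SGD
0.0744048 SGD ÷ 0.07735 = 0.961923 ZAR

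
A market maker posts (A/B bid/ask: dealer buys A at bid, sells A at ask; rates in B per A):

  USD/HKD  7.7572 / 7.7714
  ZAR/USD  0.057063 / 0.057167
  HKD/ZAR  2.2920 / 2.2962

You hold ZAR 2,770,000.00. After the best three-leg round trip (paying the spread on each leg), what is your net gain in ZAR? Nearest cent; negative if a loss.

Best loop ZAR → USD → HKD → ZAR:
ZAR 2,770,000.00 × 0.057063 (sell ZAR at bid) = USD 158,064.51
USD 158,064.51 × 7.7572 (sell USD at bid) = HKD 1,226,138.02
HKD 1,226,138.02 × 2.2920 (sell HKD at bid) = ZAR 2,810,308.33

Net profit: ZAR 40,308.33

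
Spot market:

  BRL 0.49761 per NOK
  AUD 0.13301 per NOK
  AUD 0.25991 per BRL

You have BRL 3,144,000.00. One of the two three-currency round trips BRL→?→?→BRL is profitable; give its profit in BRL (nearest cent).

Profit: BRL 89,365.07

Profitable loop is BRL → NOK → AUD → BRL:
BRL 3,144,000.00 ÷ 0.49761 = NOK 6,318,201.00
NOK 6,318,201.00 × 0.13301 = AUD 840,383.92
AUD 840,383.92 ÷ 0.25991 = BRL 3,233,365.07
Profit = BRL 3,233,365.07 − BRL 3,144,000.00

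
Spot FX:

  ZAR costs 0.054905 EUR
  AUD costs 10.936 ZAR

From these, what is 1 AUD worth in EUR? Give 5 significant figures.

AUD/EUR = 0.60044

1 AUD × 10.936 = 10.936 ZAR
10.936 ZAR × 0.054905 = 0.600441 EUR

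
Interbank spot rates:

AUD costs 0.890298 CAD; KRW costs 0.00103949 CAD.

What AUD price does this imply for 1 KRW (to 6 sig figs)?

1 KRW × 0.00103949 = 0.00103949 CAD
0.00103949 CAD ÷ 0.890298 = 0.00116758 AUD

KRW/AUD = 0.00116758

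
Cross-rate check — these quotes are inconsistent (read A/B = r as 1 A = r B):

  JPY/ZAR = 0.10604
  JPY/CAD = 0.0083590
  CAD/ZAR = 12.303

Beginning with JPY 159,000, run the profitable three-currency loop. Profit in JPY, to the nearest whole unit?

Profit: JPY 4,946

Profitable loop is JPY → ZAR → CAD → JPY:
JPY 159,000 × 0.10604 = ZAR 16,860.36
ZAR 16,860.36 ÷ 12.303 = CAD 1,370.43
CAD 1,370.43 ÷ 0.0083590 = JPY 163,946
Profit = JPY 163,946 − JPY 159,000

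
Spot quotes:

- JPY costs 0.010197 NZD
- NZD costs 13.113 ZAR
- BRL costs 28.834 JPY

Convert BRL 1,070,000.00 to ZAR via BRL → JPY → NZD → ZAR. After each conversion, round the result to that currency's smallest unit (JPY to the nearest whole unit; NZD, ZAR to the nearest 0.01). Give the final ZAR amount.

BRL 1,070,000.00 × 28.834 = JPY 30,852,380
JPY 30,852,380 × 0.010197 = NZD 314,601.72
NZD 314,601.72 × 13.113 = ZAR 4,125,372.35

ZAR 4,125,372.35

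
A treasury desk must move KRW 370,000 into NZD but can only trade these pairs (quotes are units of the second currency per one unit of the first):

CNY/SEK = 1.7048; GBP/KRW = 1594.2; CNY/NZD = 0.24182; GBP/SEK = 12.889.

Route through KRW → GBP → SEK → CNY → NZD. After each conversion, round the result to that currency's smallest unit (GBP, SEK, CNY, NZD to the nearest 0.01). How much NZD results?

NZD 424.32

KRW 370,000 ÷ 1594.2 = GBP 232.09
GBP 232.09 × 12.889 = SEK 2,991.41
SEK 2,991.41 ÷ 1.7048 = CNY 1,754.70
CNY 1,754.70 × 0.24182 = NZD 424.32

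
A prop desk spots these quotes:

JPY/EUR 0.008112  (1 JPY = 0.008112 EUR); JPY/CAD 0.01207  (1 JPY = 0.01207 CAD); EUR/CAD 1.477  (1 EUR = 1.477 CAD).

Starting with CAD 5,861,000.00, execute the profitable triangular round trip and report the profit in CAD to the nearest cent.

Profitable loop is CAD → EUR → JPY → CAD:
CAD 5,861,000.00 ÷ 1.477 = EUR 3,968,178.74
EUR 3,968,178.74 ÷ 0.008112 = JPY 489,173,908
JPY 489,173,908 × 0.01207 = CAD 5,904,329.07
Profit = CAD 5,904,329.07 − CAD 5,861,000.00

Profit: CAD 43,329.07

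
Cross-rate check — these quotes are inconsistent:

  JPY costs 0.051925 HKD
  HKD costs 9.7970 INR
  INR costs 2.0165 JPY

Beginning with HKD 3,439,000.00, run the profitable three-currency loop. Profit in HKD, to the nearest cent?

Profit: HKD 88,767.99

Profitable loop is HKD → INR → JPY → HKD:
HKD 3,439,000.00 × 9.7970 = INR 33,691,883.00
INR 33,691,883.00 × 2.0165 = JPY 67,939,682
JPY 67,939,682 × 0.051925 = HKD 3,527,767.99
Profit = HKD 3,527,767.99 − HKD 3,439,000.00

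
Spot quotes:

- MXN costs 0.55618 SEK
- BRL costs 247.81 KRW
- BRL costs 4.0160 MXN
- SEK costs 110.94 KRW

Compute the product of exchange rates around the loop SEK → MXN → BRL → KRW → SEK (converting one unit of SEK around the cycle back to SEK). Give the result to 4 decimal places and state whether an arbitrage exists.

Around SEK → MXN → BRL → KRW → SEK: 1 ÷ 0.55618 ÷ 4.0160 × 247.81 ÷ 110.94 = 1.000050
Product ≈ 1 (deviation 0.005%, within rounding noise).

1.0000 (no arbitrage)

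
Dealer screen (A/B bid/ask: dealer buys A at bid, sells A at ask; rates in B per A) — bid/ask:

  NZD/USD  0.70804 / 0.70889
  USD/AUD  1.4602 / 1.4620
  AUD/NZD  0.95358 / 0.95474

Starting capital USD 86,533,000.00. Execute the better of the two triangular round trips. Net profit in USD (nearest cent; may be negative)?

Net profit: USD 919,135.62

Best loop USD → NZD → AUD → USD:
USD 86,533,000.00 ÷ 0.70889 (buy NZD at ask) = NZD 122,068,303.97
NZD 122,068,303.97 ÷ 0.95474 (buy AUD at ask) = AUD 127,855,022.28
AUD 127,855,022.28 ÷ 1.4620 (buy USD at ask) = USD 87,452,135.62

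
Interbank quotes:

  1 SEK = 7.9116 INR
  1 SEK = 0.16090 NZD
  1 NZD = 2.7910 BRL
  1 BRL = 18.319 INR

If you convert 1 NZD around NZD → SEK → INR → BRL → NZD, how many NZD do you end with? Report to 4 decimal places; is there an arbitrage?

Around NZD → SEK → INR → BRL → NZD: 1 ÷ 0.16090 × 7.9116 ÷ 18.319 ÷ 2.7910 = 0.961716
Product < 1; profitable direction is NZD → BRL → INR → SEK → NZD.

0.9617 (arbitrage exists)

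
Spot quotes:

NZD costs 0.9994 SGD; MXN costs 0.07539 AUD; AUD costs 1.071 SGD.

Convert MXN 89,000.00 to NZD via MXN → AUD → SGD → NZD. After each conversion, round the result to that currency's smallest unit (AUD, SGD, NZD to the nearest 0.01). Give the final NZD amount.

MXN 89,000.00 × 0.07539 = AUD 6,709.71
AUD 6,709.71 × 1.071 = SGD 7,186.10
SGD 7,186.10 ÷ 0.9994 = NZD 7,190.41

NZD 7,190.41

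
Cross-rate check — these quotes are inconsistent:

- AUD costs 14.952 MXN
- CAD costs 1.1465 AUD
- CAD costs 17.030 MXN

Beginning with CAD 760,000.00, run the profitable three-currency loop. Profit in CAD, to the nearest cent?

Profit: CAD 5,019.12

Profitable loop is CAD → AUD → MXN → CAD:
CAD 760,000.00 × 1.1465 = AUD 871,340.00
AUD 871,340.00 × 14.952 = MXN 13,028,275.68
MXN 13,028,275.68 ÷ 17.030 = CAD 765,019.12
Profit = CAD 765,019.12 − CAD 760,000.00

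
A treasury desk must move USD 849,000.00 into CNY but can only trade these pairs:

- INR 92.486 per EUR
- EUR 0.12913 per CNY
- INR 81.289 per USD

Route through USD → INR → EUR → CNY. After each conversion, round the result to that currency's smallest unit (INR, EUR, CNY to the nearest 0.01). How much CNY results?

USD 849,000.00 × 81.289 = INR 69,014,361.00
INR 69,014,361.00 ÷ 92.486 = EUR 746,214.14
EUR 746,214.14 ÷ 0.12913 = CNY 5,778,782.16

CNY 5,778,782.16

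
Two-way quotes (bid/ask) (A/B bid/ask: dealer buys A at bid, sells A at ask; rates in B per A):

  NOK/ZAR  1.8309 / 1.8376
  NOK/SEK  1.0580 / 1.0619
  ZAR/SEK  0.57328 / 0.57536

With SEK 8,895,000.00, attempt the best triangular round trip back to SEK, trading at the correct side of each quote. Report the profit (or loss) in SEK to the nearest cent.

Best loop SEK → ZAR → NOK → SEK:
SEK 8,895,000.00 ÷ 0.57536 (buy ZAR at ask) = ZAR 15,459,885.98
ZAR 15,459,885.98 ÷ 1.8376 (buy NOK at ask) = NOK 8,413,085.54
NOK 8,413,085.54 × 1.0580 (sell NOK at bid) = SEK 8,901,044.50

Net profit: SEK 6,044.50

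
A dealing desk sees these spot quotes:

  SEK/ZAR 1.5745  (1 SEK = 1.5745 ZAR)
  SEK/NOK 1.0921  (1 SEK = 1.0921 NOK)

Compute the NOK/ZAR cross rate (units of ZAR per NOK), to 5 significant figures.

1 NOK ÷ 1.0921 = 0.915667 SEK
0.915667 SEK × 1.5745 = 1.44172 ZAR

NOK/ZAR = 1.4417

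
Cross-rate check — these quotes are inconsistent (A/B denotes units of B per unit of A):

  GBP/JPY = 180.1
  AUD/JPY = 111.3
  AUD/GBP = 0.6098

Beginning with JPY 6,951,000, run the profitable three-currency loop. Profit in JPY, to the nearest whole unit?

Profit: JPY 93,356

Profitable loop is JPY → GBP → AUD → JPY:
JPY 6,951,000 ÷ 180.1 = GBP 38,595.22
GBP 38,595.22 ÷ 0.6098 = AUD 63,291.61
AUD 63,291.61 × 111.3 = JPY 7,044,356
Profit = JPY 7,044,356 − JPY 6,951,000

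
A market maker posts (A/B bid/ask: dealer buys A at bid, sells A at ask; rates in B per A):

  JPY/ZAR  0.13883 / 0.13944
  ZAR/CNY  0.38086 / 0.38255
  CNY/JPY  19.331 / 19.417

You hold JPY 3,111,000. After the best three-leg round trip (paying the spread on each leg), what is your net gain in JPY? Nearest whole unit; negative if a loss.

Best loop JPY → ZAR → CNY → JPY:
JPY 3,111,000 × 0.13883 (sell JPY at bid) = ZAR 431,900.13
ZAR 431,900.13 × 0.38086 (sell ZAR at bid) = CNY 164,493.48
CNY 164,493.48 × 19.331 (sell CNY at bid) = JPY 3,179,824

Net profit: JPY 68,824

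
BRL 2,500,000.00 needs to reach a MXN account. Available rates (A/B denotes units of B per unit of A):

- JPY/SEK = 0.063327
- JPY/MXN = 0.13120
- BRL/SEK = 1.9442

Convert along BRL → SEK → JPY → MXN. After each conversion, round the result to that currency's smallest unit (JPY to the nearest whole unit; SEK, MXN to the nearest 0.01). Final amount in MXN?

MXN 10,069,916.45

BRL 2,500,000.00 × 1.9442 = SEK 4,860,500.00
SEK 4,860,500.00 ÷ 0.063327 = JPY 76,752,412
JPY 76,752,412 × 0.13120 = MXN 10,069,916.45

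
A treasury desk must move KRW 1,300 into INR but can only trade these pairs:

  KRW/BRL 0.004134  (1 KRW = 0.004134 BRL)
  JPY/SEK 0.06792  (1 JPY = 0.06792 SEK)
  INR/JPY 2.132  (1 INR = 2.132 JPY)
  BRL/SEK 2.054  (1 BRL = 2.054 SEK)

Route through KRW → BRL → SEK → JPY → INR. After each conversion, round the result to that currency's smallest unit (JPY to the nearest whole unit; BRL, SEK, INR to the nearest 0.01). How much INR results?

INR 75.98

KRW 1,300 × 0.004134 = BRL 5.37
BRL 5.37 × 2.054 = SEK 11.03
SEK 11.03 ÷ 0.06792 = JPY 162
JPY 162 ÷ 2.132 = INR 75.98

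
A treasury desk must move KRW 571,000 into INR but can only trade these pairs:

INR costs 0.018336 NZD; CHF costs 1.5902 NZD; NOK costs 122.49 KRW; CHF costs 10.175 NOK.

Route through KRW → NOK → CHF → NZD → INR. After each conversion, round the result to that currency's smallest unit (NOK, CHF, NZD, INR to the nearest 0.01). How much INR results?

KRW 571,000 ÷ 122.49 = NOK 4,661.61
NOK 4,661.61 ÷ 10.175 = CHF 458.14
CHF 458.14 × 1.5902 = NZD 728.53
NZD 728.53 ÷ 0.018336 = INR 39,732.22

INR 39,732.22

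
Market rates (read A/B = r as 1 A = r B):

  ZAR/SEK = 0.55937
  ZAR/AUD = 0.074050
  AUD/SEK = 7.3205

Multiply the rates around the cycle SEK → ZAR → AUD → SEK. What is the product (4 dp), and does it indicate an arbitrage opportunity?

Around SEK → ZAR → AUD → SEK: 1 ÷ 0.55937 × 0.074050 × 7.3205 = 0.969096
Product < 1; profitable direction is SEK → AUD → ZAR → SEK.

0.9691 (arbitrage exists)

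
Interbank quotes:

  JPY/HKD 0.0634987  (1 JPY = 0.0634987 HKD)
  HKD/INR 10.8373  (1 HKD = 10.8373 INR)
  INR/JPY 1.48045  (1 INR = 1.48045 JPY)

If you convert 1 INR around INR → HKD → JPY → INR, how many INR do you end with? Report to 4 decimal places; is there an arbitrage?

Around INR → HKD → JPY → INR: 1 ÷ 10.8373 ÷ 0.0634987 ÷ 1.48045 = 0.981568
Product < 1; profitable direction is INR → JPY → HKD → INR.

0.9816 (arbitrage exists)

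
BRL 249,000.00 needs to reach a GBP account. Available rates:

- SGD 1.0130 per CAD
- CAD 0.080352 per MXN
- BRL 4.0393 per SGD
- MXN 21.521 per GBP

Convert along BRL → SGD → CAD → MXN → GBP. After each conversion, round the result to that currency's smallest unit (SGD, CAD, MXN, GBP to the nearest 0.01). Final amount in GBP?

GBP 35,190.44

BRL 249,000.00 ÷ 4.0393 = SGD 61,644.34
SGD 61,644.34 ÷ 1.0130 = CAD 60,853.25
CAD 60,853.25 ÷ 0.080352 = MXN 757,333.36
MXN 757,333.36 ÷ 21.521 = GBP 35,190.44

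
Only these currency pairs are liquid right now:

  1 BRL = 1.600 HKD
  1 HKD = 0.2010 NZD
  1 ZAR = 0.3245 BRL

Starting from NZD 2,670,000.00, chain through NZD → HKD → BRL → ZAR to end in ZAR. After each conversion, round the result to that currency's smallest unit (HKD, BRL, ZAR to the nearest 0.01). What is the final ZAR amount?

NZD 2,670,000.00 ÷ 0.2010 = HKD 13,283,582.09
HKD 13,283,582.09 ÷ 1.600 = BRL 8,302,238.81
BRL 8,302,238.81 ÷ 0.3245 = ZAR 25,584,711.28

ZAR 25,584,711.28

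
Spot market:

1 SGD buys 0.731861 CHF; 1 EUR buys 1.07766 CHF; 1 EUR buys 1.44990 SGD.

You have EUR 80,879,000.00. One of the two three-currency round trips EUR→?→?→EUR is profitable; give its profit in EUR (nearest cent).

Profit: EUR 1,260,278.09

Profitable loop is EUR → CHF → SGD → EUR:
EUR 80,879,000.00 × 1.07766 = CHF 87,160,063.14
CHF 87,160,063.14 ÷ 0.731861 = SGD 119,093,739.30
SGD 119,093,739.30 ÷ 1.44990 = EUR 82,139,278.09
Profit = EUR 82,139,278.09 − EUR 80,879,000.00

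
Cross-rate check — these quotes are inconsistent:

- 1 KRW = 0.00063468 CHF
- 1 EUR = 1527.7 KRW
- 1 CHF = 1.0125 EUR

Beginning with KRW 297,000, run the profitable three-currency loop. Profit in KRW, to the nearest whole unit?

Profit: KRW 5,530

Profitable loop is KRW → EUR → CHF → KRW:
KRW 297,000 ÷ 1527.7 = EUR 194.41
EUR 194.41 ÷ 1.0125 = CHF 192.01
CHF 192.01 ÷ 0.00063468 = KRW 302,530
Profit = KRW 302,530 − KRW 297,000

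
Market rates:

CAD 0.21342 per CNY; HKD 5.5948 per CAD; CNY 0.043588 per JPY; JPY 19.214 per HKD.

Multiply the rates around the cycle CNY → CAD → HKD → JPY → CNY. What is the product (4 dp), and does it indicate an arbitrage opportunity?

Around CNY → CAD → HKD → JPY → CNY: 1 × 0.21342 × 5.5948 × 19.214 × 0.043588 = 1.000010
Product ≈ 1 (deviation 0.001%, within rounding noise).

1.0000 (no arbitrage)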